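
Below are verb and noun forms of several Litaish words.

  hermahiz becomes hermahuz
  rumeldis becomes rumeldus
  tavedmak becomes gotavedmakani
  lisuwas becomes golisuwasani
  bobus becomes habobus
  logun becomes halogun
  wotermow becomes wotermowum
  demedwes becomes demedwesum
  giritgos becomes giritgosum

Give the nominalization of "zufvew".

zufvewum

rumeldis and lisuwas both end in -s yet inflect differently (rumeldus, golisuwasani), so the final letter is not what conditions the rule; the last vowel is.
"zufvew" has last vowel 'e'. The one such stem in the data (demedwes → demedwesum) adds -um, so the same rule applies.
The other patterns: stems whose last vowel is 'i' change the last vowel to 'u'; stems whose last vowel is 'a' add go- … -ani around the stem; stems whose last vowel is 'u' add the prefix ha-.
So zufvew → zufvewum.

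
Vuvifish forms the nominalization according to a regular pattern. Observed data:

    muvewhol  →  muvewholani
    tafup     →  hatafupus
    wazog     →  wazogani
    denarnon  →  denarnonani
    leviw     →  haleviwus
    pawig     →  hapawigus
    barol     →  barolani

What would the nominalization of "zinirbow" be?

zinirbowani

"zinirbow" has last vowel 'o'. The stems whose last vowel is 'o' (barol → barolani, denarnon → denarnonani, muvewhol → muvewholani) add -ani.
The other pattern: stems whose last vowel is 'i' or 'u' add ha- … -us around the stem.
So zinirbow → zinirbowani.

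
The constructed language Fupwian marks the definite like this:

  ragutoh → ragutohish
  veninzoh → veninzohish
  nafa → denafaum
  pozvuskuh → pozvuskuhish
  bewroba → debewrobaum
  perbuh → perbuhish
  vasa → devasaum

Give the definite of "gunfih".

gunfihish

veninzoh and vasa both begin with v- yet inflect differently (veninzohish, devasaum), so the first letter is not what conditions the rule; the final letter is.
"gunfih" ends in -h. The stems ending in -h (ragutoh → ragutohish, perbuh → perbuhish, pozvuskuh → pozvuskuhish) add -ish.
The other pattern: stems ending in -a add de- … -um around the stem.
So gunfih → gunfihish.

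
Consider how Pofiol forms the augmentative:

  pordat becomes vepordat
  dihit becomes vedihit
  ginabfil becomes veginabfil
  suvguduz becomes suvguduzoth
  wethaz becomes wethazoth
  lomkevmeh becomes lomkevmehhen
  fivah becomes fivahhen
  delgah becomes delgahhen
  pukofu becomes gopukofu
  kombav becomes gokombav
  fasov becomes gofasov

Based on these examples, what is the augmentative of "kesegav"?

"kesegav" ends in -v. The stems ending in -v (kombav → gokombav, fasov → gofasov) add the prefix go-.
The other patterns: stems ending in -l or -t add the prefix ve-; stems ending in -z add -oth; stems ending in -h double the final consonant and add -en.
So kesegav → gokesegav.

gokesegav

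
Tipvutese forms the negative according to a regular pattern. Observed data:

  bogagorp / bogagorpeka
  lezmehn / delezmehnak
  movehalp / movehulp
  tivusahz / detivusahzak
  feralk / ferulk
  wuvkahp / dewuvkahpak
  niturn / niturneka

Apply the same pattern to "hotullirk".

bogagorp and wuvkahp both end in -p yet inflect differently (bogagorpeka, dewuvkahpak), so the final letter is not what conditions the rule; the second-to-last letter is.
"hotullirk" has second-to-last letter 'r'. The stems whose second-to-last letter is 'r' (niturn → niturneka, bogagorp → bogagorpeka) add -eka.
The other patterns: stems whose second-to-last letter is 'h' add de- … -ak around the stem; stems whose second-to-last letter is 'l' change the last vowel to 'u'.
So hotullirk → hotullirkeka.

hotullirkeka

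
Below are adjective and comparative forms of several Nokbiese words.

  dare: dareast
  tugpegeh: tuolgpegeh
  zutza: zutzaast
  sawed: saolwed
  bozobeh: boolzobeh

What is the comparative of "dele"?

deleast

dare and tugpegeh both have last vowel 'e' yet inflect differently (dareast, tuolgpegeh), so the last vowel is not what conditions the rule; whether the stem ends in a vowel or a consonant is.
"dele" ends in a vowel. The stems ending in a vowel (dare → dareast, zutza → zutzaast) add -ast.
So dele → deleast.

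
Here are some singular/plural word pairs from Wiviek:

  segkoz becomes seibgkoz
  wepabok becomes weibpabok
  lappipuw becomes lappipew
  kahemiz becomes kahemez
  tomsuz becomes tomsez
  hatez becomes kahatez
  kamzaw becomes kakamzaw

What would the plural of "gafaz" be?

kagafaz

segkoz and kahemiz both end in -z yet inflect differently (seibgkoz, kahemez), so the final letter is not what conditions the rule; the last vowel is.
"gafaz" has last vowel 'a'. The one such stem in the data (kamzaw → kakamzaw) adds the prefix ka-, so the same rule applies.
So gafaz → kagafaz.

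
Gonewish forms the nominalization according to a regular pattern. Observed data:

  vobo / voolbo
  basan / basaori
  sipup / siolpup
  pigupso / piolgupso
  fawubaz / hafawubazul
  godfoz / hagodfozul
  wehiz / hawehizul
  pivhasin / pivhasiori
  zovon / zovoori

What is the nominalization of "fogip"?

foolgip

zovon and godfoz both have last vowel 'o' yet inflect differently (zovoori, hagodfozul), so the last vowel is not what conditions the rule; the final letter is.
"fogip" ends in -p. The one such stem in the data (sipup → siolpup) inserts -ol- after the first vowel (as do pigupso, vobo), so the same rule applies.
So fogip → foolgip.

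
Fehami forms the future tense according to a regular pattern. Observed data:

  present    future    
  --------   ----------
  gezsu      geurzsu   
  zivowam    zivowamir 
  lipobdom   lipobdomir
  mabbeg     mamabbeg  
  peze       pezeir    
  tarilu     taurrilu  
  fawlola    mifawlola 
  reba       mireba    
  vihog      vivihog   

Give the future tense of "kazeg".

peze and mabbeg both have last vowel 'e' yet inflect differently (pezeir, mamabbeg), so the last vowel is not what conditions the rule; the final letter is.
"kazeg" ends in -g. The stems ending in -g (mabbeg → mamabbeg, vihog → vivihog) repeat the first consonant+vowel as a prefix.
The other patterns: stems ending in -e or -m add -ir; stems ending in -u insert -ur- after the first vowel; stems ending in -a add the prefix mi-.
So kazeg → kakazeg.

kakazeg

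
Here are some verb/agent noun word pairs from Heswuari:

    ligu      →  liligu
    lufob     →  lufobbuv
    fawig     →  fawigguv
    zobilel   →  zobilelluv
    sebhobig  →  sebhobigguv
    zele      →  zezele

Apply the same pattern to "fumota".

zele and zobilel both have last vowel 'e' yet inflect differently (zezele, zobilelluv), so the last vowel is not what conditions the rule; whether the stem ends in a vowel or a consonant is.
"fumota" ends in a vowel. The stems ending in a vowel (ligu → liligu, zele → zezele) repeat the first consonant+vowel as a prefix.
The other pattern: stems ending in a consonant double the final consonant and add -uv.
So fumota → fufumota.

fufumota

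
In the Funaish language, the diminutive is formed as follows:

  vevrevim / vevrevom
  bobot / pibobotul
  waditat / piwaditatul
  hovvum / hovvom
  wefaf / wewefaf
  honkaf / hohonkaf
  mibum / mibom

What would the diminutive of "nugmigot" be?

wefaf and waditat both have last vowel 'a' yet inflect differently (wewefaf, piwaditatul), so the last vowel is not what conditions the rule; the final letter is.
"nugmigot" ends in -t. The stems ending in -t (waditat → piwaditatul, bobot → pibobotul) add pi- … -ul around the stem.
The other patterns: stems ending in -f repeat the first consonant+vowel as a prefix; stems ending in -m change the last vowel to 'o'.
So nugmigot → pinugmigotul.

pinugmigotul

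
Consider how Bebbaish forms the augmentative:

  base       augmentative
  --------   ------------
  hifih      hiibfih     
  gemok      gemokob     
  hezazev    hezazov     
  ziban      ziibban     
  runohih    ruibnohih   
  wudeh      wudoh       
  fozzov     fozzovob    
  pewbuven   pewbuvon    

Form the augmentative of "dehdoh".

dehdohob

hezazev and fozzov both end in -v yet inflect differently (hezazov, fozzovob), so the final letter is not what conditions the rule; the last vowel is.
"dehdoh" has last vowel 'o'. The stems whose last vowel is 'o' (gemok → gemokob, fozzov → fozzovob) add -ob.
The other patterns: stems whose last vowel is 'e' change the last vowel to 'o'; stems whose last vowel is 'a' or 'i' insert -ib- after the first vowel.
So dehdoh → dehdohob.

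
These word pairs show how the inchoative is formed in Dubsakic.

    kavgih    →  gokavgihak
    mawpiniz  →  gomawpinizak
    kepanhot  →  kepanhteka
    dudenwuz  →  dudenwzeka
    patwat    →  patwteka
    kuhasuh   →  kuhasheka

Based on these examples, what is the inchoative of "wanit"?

mawpiniz and dudenwuz both end in -z yet inflect differently (gomawpinizak, dudenwzeka), so the final letter is not what conditions the rule; the last vowel is.
"wanit" has last vowel 'i'. The stems whose last vowel is 'i' (kavgih → gokavgihak, mawpiniz → gomawpinizak) add go- … -ak around the stem.
So wanit → gowanitak.

gowanitak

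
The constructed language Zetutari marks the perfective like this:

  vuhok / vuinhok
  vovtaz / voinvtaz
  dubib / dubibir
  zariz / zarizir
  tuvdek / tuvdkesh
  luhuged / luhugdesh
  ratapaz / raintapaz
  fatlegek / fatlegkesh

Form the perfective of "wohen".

wohnesh

fatlegek and vuhok both end in -k yet inflect differently (fatlegkesh, vuinhok), so the final letter is not what conditions the rule; the last vowel is.
"wohen" has last vowel 'e'. The stems whose last vowel is 'e' (fatlegek → fatlegkesh, luhuged → luhugdesh, tuvdek → tuvdkesh) delete the last vowel and add -esh.
So wohen → wohnesh.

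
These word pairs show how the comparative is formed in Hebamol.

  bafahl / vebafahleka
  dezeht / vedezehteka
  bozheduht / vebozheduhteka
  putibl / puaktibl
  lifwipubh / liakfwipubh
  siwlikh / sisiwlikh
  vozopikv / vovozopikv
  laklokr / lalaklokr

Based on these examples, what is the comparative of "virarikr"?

vivirarikr

bafahl and putibl both end in -l yet inflect differently (vebafahleka, puaktibl), so the final letter is not what conditions the rule; the second-to-last letter is.
"virarikr" has second-to-last letter 'k'. The stems whose second-to-last letter is 'k' (siwlikh → sisiwlikh, vozopikv → vovozopikv, laklokr → lalaklokr) repeat the first consonant+vowel as a prefix.
So virarikr → vivirarikr.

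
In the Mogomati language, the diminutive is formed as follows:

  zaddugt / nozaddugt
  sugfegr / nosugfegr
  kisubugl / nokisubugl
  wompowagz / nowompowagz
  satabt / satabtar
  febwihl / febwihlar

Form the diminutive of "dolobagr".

zaddugt and satabt both end in -t yet inflect differently (nozaddugt, satabtar), so the final letter is not what conditions the rule; the second-to-last letter is.
"dolobagr" has second-to-last letter 'g'. The stems whose second-to-last letter is 'g' (zaddugt → nozaddugt, sugfegr → nosugfegr, kisubugl → nokisubugl) add the prefix no-.
So dolobagr → nodolobagr.

nodolobagr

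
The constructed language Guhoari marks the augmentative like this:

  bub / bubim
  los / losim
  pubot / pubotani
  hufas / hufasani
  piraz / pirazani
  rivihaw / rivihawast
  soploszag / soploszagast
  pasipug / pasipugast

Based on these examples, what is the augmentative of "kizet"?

kizetani

"kizet" has 2 vowels. The stems with 2 vowels (pubot → pubotani, hufas → hufasani, piraz → pirazani) add -ani.
So kizet → kizetani.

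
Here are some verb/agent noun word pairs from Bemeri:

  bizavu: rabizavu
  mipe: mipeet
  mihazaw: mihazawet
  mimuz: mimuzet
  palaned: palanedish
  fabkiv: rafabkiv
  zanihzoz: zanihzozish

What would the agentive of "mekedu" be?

mekeduet

mimuz and zanihzoz both end in -z yet inflect differently (mimuzet, zanihzozish), so the final letter is not what conditions the rule; the first letter is.
"mekedu" begins with m-. The stems beginning with m- (mihazaw → mihazawet, mimuz → mimuzet, mipe → mipeet) add -et.
The other patterns: stems beginning with p- or z- add -ish; stems beginning with b- or f- add the prefix ra-.
So mekedu → mekeduet.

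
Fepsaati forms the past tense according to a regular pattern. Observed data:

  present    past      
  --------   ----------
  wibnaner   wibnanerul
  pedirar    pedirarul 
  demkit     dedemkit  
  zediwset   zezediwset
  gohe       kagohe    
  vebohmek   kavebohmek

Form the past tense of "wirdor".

"wirdor" ends in -r. The stems ending in -r (wibnaner → wibnanerul, pedirar → pedirarul) add -ul.
The other patterns: stems ending in -t repeat the first consonant+vowel as a prefix; stems ending in -e or -k add the prefix ka-.
So wirdor → wirdorul.

wirdorul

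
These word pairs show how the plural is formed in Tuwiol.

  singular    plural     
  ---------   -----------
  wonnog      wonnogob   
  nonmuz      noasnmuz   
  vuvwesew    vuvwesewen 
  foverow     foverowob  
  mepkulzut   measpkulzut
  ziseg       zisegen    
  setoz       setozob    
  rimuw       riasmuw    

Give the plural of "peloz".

foverow and rimuw both end in -w yet inflect differently (foverowob, riasmuw), so the final letter is not what conditions the rule; the last vowel is.
"peloz" has last vowel 'o'. The stems whose last vowel is 'o' (setoz → setozob, foverow → foverowob, wonnog → wonnogob) add -ob.
So peloz → pelozob.

pelozob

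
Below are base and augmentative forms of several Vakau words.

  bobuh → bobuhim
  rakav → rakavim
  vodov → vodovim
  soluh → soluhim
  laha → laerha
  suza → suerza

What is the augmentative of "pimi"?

"pimi" ends in a vowel. The stems ending in a vowel (laha → laerha, suza → suerza) insert -er- after the first vowel.
The other pattern: stems ending in a consonant add -im.
So pimi → piermi.

piermi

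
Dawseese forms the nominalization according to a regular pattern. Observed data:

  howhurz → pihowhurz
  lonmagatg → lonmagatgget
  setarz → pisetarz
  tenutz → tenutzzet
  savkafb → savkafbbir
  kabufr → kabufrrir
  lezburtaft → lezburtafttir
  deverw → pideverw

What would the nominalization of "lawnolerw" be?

pilawnolerw

howhurz and tenutz both end in -z yet inflect differently (pihowhurz, tenutzzet), so the final letter is not what conditions the rule; the second-to-last letter is.
"lawnolerw" has second-to-last letter 'r'. The stems whose second-to-last letter is 'r' (howhurz → pihowhurz, setarz → pisetarz, deverw → pideverw) add the prefix pi-.
The other patterns: stems whose second-to-last letter is 'f' double the final consonant and add -ir; stems whose second-to-last letter is 't' double the final consonant and add -et.
So lawnolerw → pilawnolerw.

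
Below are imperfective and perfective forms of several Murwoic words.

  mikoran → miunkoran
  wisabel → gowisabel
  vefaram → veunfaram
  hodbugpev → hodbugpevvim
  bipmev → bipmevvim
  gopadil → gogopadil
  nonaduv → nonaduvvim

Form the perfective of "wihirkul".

wisabel and bipmev both have last vowel 'e' yet inflect differently (gowisabel, bipmevvim), so the last vowel is not what conditions the rule; the final letter is.
"wihirkul" ends in -l. The stems ending in -l (gopadil → gogopadil, wisabel → gowisabel) add the prefix go-.
The other patterns: stems ending in -v double the final consonant and add -im; stems ending in -m or -n insert -un- after the first vowel.
So wihirkul → gowihirkul.

gowihirkul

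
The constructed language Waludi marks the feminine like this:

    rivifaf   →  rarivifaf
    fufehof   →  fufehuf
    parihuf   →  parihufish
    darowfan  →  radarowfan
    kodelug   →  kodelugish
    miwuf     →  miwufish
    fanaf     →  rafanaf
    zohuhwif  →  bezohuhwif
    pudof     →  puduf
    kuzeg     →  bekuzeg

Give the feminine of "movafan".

pudof and parihuf both end in -f yet inflect differently (puduf, parihufish), so the final letter is not what conditions the rule; the last vowel is.
"movafan" has last vowel 'a'. The stems whose last vowel is 'a' (fanaf → rafanaf, rivifaf → rarivifaf, darowfan → radarowfan) add the prefix ra-.
So movafan → ramovafan.

ramovafan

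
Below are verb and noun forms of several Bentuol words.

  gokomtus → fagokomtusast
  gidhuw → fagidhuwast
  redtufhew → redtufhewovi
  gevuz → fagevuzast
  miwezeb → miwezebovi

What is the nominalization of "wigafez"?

redtufhew and gidhuw both end in -w yet inflect differently (redtufhewovi, fagidhuwast), so the final letter is not what conditions the rule; the last vowel is.
"wigafez" has last vowel 'e'. The stems whose last vowel is 'e' (redtufhew → redtufhewovi, miwezeb → miwezebovi) add -ovi.
So wigafez → wigafezovi.

wigafezovi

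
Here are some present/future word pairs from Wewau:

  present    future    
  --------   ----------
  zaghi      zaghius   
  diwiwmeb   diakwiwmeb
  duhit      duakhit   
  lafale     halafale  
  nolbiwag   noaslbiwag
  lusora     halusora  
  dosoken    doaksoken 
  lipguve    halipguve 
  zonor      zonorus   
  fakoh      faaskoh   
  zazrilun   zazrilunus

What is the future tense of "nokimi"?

noaskimi

"nokimi" begins with n-. The one such stem in the data (nolbiwag → noaslbiwag) inserts -as- after the first vowel (as does fakoh), so the same rule applies.
The other patterns: stems beginning with d- insert -ak- after the first vowel; stems beginning with z- add -us; stems beginning with l- add the prefix ha-.
So nokimi → noaskimi.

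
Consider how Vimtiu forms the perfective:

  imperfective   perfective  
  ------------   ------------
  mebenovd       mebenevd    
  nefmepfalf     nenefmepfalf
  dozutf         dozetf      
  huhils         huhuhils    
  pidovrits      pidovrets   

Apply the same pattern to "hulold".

huhulold

nefmepfalf and dozutf both end in -f yet inflect differently (nenefmepfalf, dozetf), so the final letter is not what conditions the rule; the second-to-last letter is.
"hulold" has second-to-last letter 'l'. The stems whose second-to-last letter is 'l' (nefmepfalf → nenefmepfalf, huhils → huhuhils) repeat the first consonant+vowel as a prefix.
So hulold → huhulold.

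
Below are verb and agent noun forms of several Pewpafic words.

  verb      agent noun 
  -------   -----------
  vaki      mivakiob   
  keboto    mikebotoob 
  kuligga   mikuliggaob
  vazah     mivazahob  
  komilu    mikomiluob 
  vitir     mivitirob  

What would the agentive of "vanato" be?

mivanatoob

Every pair shown (vaki → mivakiob, keboto → mikebotoob, kuligga → mikuliggaob, …) follows the same rule: add mi- … -ob around the stem.
So vanato → mivanatoob.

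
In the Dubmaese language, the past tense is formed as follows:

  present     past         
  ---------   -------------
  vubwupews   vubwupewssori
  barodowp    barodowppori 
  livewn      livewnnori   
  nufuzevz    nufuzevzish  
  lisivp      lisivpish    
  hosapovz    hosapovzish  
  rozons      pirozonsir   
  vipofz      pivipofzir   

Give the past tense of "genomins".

pigenominsir

"genomins" has second-to-last letter 'n'. The one such stem in the data (rozons → pirozonsir) adds pi- … -ir around the stem, so the same rule applies.
So genomins → pigenominsir.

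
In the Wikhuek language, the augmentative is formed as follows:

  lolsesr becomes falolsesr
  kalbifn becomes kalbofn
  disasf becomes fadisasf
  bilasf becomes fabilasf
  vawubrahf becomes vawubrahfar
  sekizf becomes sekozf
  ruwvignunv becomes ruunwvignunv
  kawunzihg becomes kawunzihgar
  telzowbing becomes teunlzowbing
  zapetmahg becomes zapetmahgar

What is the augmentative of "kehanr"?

"kehanr" has second-to-last letter 'n'. The stems whose second-to-last letter is 'n' (telzowbing → teunlzowbing, ruwvignunv → ruunwvignunv) insert -un- after the first vowel.
So kehanr → keunhanr.

keunhanr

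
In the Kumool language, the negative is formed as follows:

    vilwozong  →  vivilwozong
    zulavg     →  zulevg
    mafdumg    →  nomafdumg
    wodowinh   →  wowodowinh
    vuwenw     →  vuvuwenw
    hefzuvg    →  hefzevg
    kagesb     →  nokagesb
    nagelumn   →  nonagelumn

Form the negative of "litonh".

lilitonh

"litonh" has second-to-last letter 'n'. The stems whose second-to-last letter is 'n' (wodowinh → wowodowinh, vuwenw → vuvuwenw, vilwozong → vivilwozong) repeat the first consonant+vowel as a prefix.
The other patterns: stems whose second-to-last letter is 'v' change the last vowel to 'e'; stems whose second-to-last letter is 'm' or 's' add the prefix no-.
So litonh → lilitonh.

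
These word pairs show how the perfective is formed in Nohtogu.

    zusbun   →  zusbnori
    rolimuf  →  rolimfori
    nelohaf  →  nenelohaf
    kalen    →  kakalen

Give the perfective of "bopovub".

"bopovub" has last vowel 'u'. The stems whose last vowel is 'u' (rolimuf → rolimfori, zusbun → zusbnori) delete the last vowel and add -ori.
The other pattern: stems whose last vowel is 'a' or 'e' repeat the first consonant+vowel as a prefix.
So bopovub → bopovbori.

bopovbori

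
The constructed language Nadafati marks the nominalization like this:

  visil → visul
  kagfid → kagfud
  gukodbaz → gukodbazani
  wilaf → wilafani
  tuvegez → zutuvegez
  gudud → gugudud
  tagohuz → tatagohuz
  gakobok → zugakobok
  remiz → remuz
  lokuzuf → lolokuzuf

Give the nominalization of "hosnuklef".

zuhosnuklef

"hosnuklef" has last vowel 'e'. The one such stem in the data (tuvegez → zutuvegez) adds the prefix zu-, so the same rule applies.
The other patterns: stems whose last vowel is 'i' change the last vowel to 'u'; stems whose last vowel is 'a' add -ani; stems whose last vowel is 'u' repeat the first consonant+vowel as a prefix.
So hosnuklef → zuhosnuklef.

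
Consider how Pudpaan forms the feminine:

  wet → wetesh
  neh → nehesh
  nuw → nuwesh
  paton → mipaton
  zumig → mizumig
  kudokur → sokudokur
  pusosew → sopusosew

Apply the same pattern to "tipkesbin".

sotipkesbin

nuw and pusosew both end in -w yet inflect differently (nuwesh, sopusosew), so the final letter is not what conditions the rule; the number of vowels is.
"tipkesbin" has 3 vowels. The stems with 3 vowels (kudokur → sokudokur, pusosew → sopusosew) add the prefix so-.
So tipkesbin → sotipkesbin.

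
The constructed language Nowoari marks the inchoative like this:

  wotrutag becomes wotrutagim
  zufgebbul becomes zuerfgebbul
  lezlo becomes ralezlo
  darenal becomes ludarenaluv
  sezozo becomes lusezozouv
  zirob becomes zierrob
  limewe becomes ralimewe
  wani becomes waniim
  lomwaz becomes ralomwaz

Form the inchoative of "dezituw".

ludezituwuv

lezlo and sezozo both end in -o yet inflect differently (ralezlo, lusezozouv), so the final letter is not what conditions the rule; the first letter is.
"dezituw" begins with d-. The one such stem in the data (darenal → ludarenaluv) adds lu- … -uv around the stem, so the same rule applies.
So dezituw → ludezituwuv.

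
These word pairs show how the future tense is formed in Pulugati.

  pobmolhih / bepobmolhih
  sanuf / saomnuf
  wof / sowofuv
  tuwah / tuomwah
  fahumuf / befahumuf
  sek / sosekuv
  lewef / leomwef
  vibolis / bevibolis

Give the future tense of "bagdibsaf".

bebagdibsaf

wof and sanuf both end in -f yet inflect differently (sowofuv, saomnuf), so the final letter is not what conditions the rule; the number of vowels is.
"bagdibsaf" has 3 vowels. The stems with 3 vowels (pobmolhih → bepobmolhih, fahumuf → befahumuf, vibolis → bevibolis) add the prefix be-.
The other patterns: stems with 1 vowel add so- … -uv around the stem; stems with 2 vowels insert -om- after the first vowel.
So bagdibsaf → bebagdibsaf.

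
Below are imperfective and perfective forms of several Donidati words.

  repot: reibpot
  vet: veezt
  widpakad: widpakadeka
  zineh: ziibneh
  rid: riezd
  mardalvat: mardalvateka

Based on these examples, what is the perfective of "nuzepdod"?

nuzepdodeka

vet and repot both end in -t yet inflect differently (veezt, reibpot), so the final letter is not what conditions the rule; the number of vowels is.
"nuzepdod" has 3 vowels. The stems with 3 vowels (widpakad → widpakadeka, mardalvat → mardalvateka) add -eka.
So nuzepdod → nuzepdodeka.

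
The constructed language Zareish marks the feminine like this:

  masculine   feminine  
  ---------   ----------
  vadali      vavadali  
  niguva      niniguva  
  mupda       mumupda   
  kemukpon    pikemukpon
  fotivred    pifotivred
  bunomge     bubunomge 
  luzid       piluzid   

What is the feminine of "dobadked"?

vadali and luzid both have last vowel 'i' yet inflect differently (vavadali, piluzid), so the last vowel is not what conditions the rule; whether the stem ends in a vowel or a consonant is.
"dobadked" ends in a consonant. The stems ending in a consonant (kemukpon → pikemukpon, luzid → piluzid, fotivred → pifotivred) add the prefix pi-.
So dobadked → pidobadked.

pidobadked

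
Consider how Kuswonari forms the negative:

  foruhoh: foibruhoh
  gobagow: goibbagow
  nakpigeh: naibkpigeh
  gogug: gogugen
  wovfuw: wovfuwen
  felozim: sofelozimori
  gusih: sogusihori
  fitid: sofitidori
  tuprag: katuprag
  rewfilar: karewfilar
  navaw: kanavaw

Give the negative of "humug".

gobagow and wovfuw both end in -w yet inflect differently (goibbagow, wovfuwen), so the final letter is not what conditions the rule; the last vowel is.
"humug" has last vowel 'u'. The stems whose last vowel is 'u' (gogug → gogugen, wovfuw → wovfuwen) add -en.
The other patterns: stems whose last vowel is 'e' or 'o' insert -ib- after the first vowel; stems whose last vowel is 'i' add so- … -ori around the stem; stems whose last vowel is 'a' add the prefix ka-.
So humug → humugen.

humugen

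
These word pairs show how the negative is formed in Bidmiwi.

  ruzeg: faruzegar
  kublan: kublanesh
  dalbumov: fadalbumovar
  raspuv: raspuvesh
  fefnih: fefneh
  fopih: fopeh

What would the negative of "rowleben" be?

farowlebenar

dalbumov and raspuv both end in -v yet inflect differently (fadalbumovar, raspuvesh), so the final letter is not what conditions the rule; the last vowel is.
"rowleben" has last vowel 'e'. The one such stem in the data (ruzeg → faruzegar) adds fa- … -ar around the stem, so the same rule applies.
So rowleben → farowlebenar.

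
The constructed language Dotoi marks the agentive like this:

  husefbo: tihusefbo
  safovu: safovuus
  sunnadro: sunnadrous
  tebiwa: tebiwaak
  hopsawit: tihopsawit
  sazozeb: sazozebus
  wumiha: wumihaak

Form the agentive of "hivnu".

tihivnu

"hivnu" begins with h-. The stems beginning with h- (husefbo → tihusefbo, hopsawit → tihopsawit) add the prefix ti-.
The other patterns: stems beginning with s- add -us; stems beginning with t- or w- add -ak.
So hivnu → tihivnu.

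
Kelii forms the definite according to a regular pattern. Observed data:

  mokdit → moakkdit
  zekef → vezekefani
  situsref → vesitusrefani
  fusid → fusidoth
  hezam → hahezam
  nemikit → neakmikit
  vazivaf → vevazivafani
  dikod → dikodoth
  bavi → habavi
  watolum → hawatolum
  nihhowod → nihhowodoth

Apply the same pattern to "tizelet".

tiakzelet

nemikit and fusid both have last vowel 'i' yet inflect differently (neakmikit, fusidoth), so the last vowel is not what conditions the rule; the final letter is.
"tizelet" ends in -t. The stems ending in -t (nemikit → neakmikit, mokdit → moakkdit) insert -ak- after the first vowel.
The other patterns: stems ending in -d add -oth; stems ending in -f add ve- … -ani around the stem; stems ending in -i or -m add the prefix ha-.
So tizelet → tiakzelet.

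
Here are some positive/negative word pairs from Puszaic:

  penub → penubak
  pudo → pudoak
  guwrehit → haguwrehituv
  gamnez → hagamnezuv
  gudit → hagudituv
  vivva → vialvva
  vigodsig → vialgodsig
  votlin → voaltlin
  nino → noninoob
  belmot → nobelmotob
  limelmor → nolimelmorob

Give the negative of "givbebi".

hagivbebiuv

pudo and nino both end in -o yet inflect differently (pudoak, noninoob), so the final letter is not what conditions the rule; the first letter is.
"givbebi" begins with g-. The stems beginning with g- (guwrehit → haguwrehituv, gamnez → hagamnezuv, gudit → hagudituv) add ha- … -uv around the stem.
So givbebi → hagivbebiuv.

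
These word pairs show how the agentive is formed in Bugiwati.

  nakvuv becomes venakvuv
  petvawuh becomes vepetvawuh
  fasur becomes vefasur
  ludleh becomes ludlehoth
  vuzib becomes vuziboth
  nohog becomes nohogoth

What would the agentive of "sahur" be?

petvawuh and ludleh both end in -h yet inflect differently (vepetvawuh, ludlehoth), so the final letter is not what conditions the rule; the last vowel is.
"sahur" has last vowel 'u'. The stems whose last vowel is 'u' (nakvuv → venakvuv, petvawuh → vepetvawuh, fasur → vefasur) add the prefix ve-.
The other pattern: stems whose last vowel is 'e', 'i' or 'o' add -oth.
So sahur → vesahur.

vesahur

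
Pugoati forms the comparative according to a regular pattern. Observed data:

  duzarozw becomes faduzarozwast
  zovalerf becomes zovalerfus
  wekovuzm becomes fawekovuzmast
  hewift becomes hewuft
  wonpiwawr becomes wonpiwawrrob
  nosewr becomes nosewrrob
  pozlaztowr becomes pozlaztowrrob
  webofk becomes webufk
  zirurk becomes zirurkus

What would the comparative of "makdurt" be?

makdurtus

webofk and zirurk both end in -k yet inflect differently (webufk, zirurkus), so the final letter is not what conditions the rule; the second-to-last letter is.
"makdurt" has second-to-last letter 'r'. The stems whose second-to-last letter is 'r' (zovalerf → zovalerfus, zirurk → zirurkus) add -us.
The other patterns: stems whose second-to-last letter is 'w' double the final consonant and add -ob; stems whose second-to-last letter is 'f' change the last vowel to 'u'; stems whose second-to-last letter is 'z' add fa- … -ast around the stem.
So makdurt → makdurtus.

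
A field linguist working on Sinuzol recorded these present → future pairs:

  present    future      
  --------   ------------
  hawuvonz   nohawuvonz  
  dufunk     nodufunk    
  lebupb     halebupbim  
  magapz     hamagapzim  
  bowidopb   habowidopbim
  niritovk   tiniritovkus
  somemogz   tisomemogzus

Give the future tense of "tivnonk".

notivnonk

hawuvonz and magapz both end in -z yet inflect differently (nohawuvonz, hamagapzim), so the final letter is not what conditions the rule; the second-to-last letter is.
"tivnonk" has second-to-last letter 'n'. The stems whose second-to-last letter is 'n' (hawuvonz → nohawuvonz, dufunk → nodufunk) add the prefix no-.
The other patterns: stems whose second-to-last letter is 'p' add ha- … -im around the stem; stems whose second-to-last letter is 'g' or 'v' add ti- … -us around the stem.
So tivnonk → notivnonk.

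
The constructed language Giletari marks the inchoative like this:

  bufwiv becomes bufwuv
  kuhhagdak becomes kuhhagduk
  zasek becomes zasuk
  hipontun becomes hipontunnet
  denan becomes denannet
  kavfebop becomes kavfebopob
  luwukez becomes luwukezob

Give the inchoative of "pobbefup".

kuhhagdak and denan both have last vowel 'a' yet inflect differently (kuhhagduk, denannet), so the last vowel is not what conditions the rule; the final letter is.
"pobbefup" ends in -p. The one such stem in the data (kavfebop → kavfebopob) adds -ob, so the same rule applies.
The other patterns: stems ending in -k or -v change the last vowel to 'u'; stems ending in -n double the final consonant and add -et.
So pobbefup → pobbefupob.

pobbefupob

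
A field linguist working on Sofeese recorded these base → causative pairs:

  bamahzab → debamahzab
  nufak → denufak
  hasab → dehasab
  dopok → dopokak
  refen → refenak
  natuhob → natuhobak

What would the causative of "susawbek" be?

nufak and dopok both end in -k yet inflect differently (denufak, dopokak), so the final letter is not what conditions the rule; the last vowel is.
"susawbek" has last vowel 'e'. The one such stem in the data (refen → refenak) adds -ak, so the same rule applies.
So susawbek → susawbekak.

susawbekak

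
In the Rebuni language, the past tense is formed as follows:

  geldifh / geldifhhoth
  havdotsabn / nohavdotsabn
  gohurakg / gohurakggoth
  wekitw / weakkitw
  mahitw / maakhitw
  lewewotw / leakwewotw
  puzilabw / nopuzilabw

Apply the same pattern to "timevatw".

tiakmevatw

puzilabw and wekitw both end in -w yet inflect differently (nopuzilabw, weakkitw), so the final letter is not what conditions the rule; the second-to-last letter is.
"timevatw" has second-to-last letter 't'. The stems whose second-to-last letter is 't' (wekitw → weakkitw, mahitw → maakhitw, lewewotw → leakwewotw) insert -ak- after the first vowel.
The other patterns: stems whose second-to-last letter is 'b' add the prefix no-; stems whose second-to-last letter is 'f' or 'k' double the final consonant and add -oth.
So timevatw → tiakmevatw.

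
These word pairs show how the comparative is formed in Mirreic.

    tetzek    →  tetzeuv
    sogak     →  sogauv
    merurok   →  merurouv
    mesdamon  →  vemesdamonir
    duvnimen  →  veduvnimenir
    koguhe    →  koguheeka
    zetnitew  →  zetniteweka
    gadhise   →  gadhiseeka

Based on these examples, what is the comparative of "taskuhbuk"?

"taskuhbuk" ends in -k. The stems ending in -k (tetzek → tetzeuv, sogak → sogauv, merurok → merurouv) drop the final letter and add -uv.
The other patterns: stems ending in -n add ve- … -ir around the stem; stems ending in -e or -w add -eka.
So taskuhbuk → taskuhbuuv.

taskuhbuuv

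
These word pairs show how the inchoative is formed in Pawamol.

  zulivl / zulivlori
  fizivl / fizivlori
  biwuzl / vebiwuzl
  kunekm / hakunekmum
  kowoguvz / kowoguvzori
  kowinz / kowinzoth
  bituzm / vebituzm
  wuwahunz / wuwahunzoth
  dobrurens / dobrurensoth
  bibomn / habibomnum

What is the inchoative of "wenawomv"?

kowoguvz and wuwahunz both end in -z yet inflect differently (kowoguvzori, wuwahunzoth), so the final letter is not what conditions the rule; the second-to-last letter is.
"wenawomv" has second-to-last letter 'm'. The one such stem in the data (bibomn → habibomnum) adds ha- … -um around the stem, so the same rule applies.
So wenawomv → hawenawomvum.

hawenawomvum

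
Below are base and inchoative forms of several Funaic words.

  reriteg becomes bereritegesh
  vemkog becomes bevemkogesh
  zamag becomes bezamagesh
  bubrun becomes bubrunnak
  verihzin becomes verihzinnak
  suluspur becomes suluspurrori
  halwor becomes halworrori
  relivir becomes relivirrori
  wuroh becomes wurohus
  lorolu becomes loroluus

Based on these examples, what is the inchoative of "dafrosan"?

dafrosannak

"dafrosan" ends in -n. The stems ending in -n (bubrun → bubrunnak, verihzin → verihzinnak) double the final consonant and add -ak.
So dafrosan → dafrosannak.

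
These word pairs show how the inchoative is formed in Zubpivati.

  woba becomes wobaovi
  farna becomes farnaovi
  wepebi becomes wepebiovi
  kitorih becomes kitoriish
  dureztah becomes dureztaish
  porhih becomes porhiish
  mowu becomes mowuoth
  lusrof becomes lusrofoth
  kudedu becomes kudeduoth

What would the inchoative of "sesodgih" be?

sesodgiish

wepebi and kitorih both have last vowel 'i' yet inflect differently (wepebiovi, kitoriish), so the last vowel is not what conditions the rule; the final letter is.
"sesodgih" ends in -h. The stems ending in -h (kitorih → kitoriish, dureztah → dureztaish, porhih → porhiish) drop the final letter and add -ish.
The other patterns: stems ending in -a or -i add -ovi; stems ending in -f or -u add -oth.
So sesodgih → sesodgiish.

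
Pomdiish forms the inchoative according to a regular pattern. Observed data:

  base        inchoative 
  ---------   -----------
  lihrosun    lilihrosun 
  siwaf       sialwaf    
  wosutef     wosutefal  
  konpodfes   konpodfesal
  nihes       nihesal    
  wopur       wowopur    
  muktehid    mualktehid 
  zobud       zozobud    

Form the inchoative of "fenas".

fealnas

zobud and muktehid both end in -d yet inflect differently (zozobud, mualktehid), so the final letter is not what conditions the rule; the last vowel is.
"fenas" has last vowel 'a'. The one such stem in the data (siwaf → sialwaf) inserts -al- after the first vowel (as does muktehid), so the same rule applies.
The other patterns: stems whose last vowel is 'u' repeat the first consonant+vowel as a prefix; stems whose last vowel is 'e' add -al.
So fenas → fealnas.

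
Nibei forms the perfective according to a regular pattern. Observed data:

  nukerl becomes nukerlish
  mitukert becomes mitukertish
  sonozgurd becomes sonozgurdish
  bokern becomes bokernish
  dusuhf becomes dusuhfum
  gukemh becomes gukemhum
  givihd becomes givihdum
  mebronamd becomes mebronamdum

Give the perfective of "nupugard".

sonozgurd and givihd both end in -d yet inflect differently (sonozgurdish, givihdum), so the final letter is not what conditions the rule; the second-to-last letter is.
"nupugard" has second-to-last letter 'r'. The stems whose second-to-last letter is 'r' (nukerl → nukerlish, mitukert → mitukertish, sonozgurd → sonozgurdish) add -ish.
The other pattern: stems whose second-to-last letter is 'h' or 'm' add -um.
So nupugard → nupugardish.

nupugardish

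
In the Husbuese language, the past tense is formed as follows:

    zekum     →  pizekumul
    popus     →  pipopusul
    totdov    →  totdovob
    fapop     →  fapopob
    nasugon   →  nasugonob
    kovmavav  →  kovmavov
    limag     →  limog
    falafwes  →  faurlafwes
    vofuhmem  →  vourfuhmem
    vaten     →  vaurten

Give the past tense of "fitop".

totdov and kovmavav both end in -v yet inflect differently (totdovob, kovmavov), so the final letter is not what conditions the rule; the last vowel is.
"fitop" has last vowel 'o'. The stems whose last vowel is 'o' (totdov → totdovob, fapop → fapopob, nasugon → nasugonob) add -ob.
The other patterns: stems whose last vowel is 'u' add pi- … -ul around the stem; stems whose last vowel is 'a' change the last vowel to 'o'; stems whose last vowel is 'e' insert -ur- after the first vowel.
So fitop → fitopob.

fitopob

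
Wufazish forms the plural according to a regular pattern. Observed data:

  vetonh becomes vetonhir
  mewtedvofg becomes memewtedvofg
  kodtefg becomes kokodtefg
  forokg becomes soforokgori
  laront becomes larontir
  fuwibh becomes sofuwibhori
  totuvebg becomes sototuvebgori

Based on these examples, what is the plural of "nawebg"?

sonawebgori

totuvebg and mewtedvofg both end in -g yet inflect differently (sototuvebgori, memewtedvofg), so the final letter is not what conditions the rule; the second-to-last letter is.
"nawebg" has second-to-last letter 'b'. The stems whose second-to-last letter is 'b' (totuvebg → sototuvebgori, fuwibh → sofuwibhori) add so- … -ori around the stem.
So nawebg → sonawebgori.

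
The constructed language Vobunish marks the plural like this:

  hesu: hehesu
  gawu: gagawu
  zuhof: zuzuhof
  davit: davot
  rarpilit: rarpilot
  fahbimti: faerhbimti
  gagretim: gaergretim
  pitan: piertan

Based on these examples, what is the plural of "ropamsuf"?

davit and fahbimti both have last vowel 'i' yet inflect differently (davot, faerhbimti), so the last vowel is not what conditions the rule; the final letter is.
"ropamsuf" ends in -f. The one such stem in the data (zuhof → zuzuhof) repeats the first consonant+vowel as a prefix (as do hesu, gawu), so the same rule applies.
So ropamsuf → roropamsuf.

roropamsuf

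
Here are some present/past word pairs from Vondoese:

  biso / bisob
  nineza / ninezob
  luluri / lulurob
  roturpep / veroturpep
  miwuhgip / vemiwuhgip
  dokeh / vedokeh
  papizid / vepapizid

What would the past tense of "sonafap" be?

vesonafap

luluri and miwuhgip both have last vowel 'i' yet inflect differently (lulurob, vemiwuhgip), so the last vowel is not what conditions the rule; whether the stem ends in a vowel or a consonant is.
"sonafap" ends in a consonant. The stems ending in a consonant (roturpep → veroturpep, miwuhgip → vemiwuhgip, dokeh → vedokeh) add the prefix ve-.
So sonafap → vesonafap.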